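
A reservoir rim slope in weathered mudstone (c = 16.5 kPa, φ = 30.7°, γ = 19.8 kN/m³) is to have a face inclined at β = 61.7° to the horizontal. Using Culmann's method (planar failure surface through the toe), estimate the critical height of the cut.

Culmann's analysis gives the critical failure plane at α_cr = (β + φ)/2 = (61.7 + 30.7)/2 = 46.2°, and the critical height
H_c = (4c/γ) · sinβ cosφ / [1 − cos(β − φ)]
    = (4·16.5/19.8) · sin61.7°·cos30.7° / [1 − cos(31.0°)]
    = 3.333 · 0.8805·0.8599 / [1 − 0.8572]
    = 3.333 · 0.7571 / 0.1428
    = 17.67 m

H_c = 17.67 m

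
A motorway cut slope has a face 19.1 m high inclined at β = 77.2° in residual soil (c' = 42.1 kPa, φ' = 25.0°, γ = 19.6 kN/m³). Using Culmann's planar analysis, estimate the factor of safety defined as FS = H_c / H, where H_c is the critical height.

FS = 1.03

H_c = (4c'/γ) · sinβ cosφ' / [1 − cos(β − φ')]
    = (4·42.1/19.6) · sin77.2°·cos25.0° / [1 − cos52.2°]
    = 8.592 · 0.8838 / 0.3871 = 19.62 m
FS = H_c / H = 19.62 / 19.1 = 1.027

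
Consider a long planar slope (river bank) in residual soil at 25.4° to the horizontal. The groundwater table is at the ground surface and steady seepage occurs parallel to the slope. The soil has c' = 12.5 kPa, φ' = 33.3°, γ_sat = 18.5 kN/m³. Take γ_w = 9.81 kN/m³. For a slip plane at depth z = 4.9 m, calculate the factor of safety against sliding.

FS = 1.01

With seepage parallel to the slope and the water table at the surface, the effective normal stress on the slip plane uses the buoyant unit weight γ' = γ_sat − γ_w while the driving shear stress uses γ_sat:
FS = [c' + γ' z cos²β tanφ'] / [γ_sat z sinβ cosβ]
γ' = 18.5 − 9.81 = 8.69 kN/m³
Numerator = 12.5 + 8.69·4.9·cos²25.4°·tan33.3° = 12.5 + 8.69·4.9·0.8160·0.6569 = 35.324 kPa
Denominator = 18.5·4.9·sin25.4°·cos25.4° = 18.5·4.9·0.4289·0.9033 = 35.124 kPa
FS = 35.324 / 35.124 = 1.006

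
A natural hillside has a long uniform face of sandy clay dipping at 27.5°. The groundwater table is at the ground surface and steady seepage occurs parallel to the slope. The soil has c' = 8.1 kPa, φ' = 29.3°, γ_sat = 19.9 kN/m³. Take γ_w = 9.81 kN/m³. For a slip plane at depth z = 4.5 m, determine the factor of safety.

FS = 0.77

With seepage parallel to the slope and the water table at the surface, the effective normal stress on the slip plane uses the buoyant unit weight γ' = γ_sat − γ_w while the driving shear stress uses γ_sat:
FS = [c' + γ' z cos²β tanφ'] / [γ_sat z sinβ cosβ]
γ' = 19.9 − 9.81 = 10.09 kN/m³
Numerator = 8.1 + 10.09·4.5·cos²27.5°·tan29.3° = 8.1 + 10.09·4.5·0.7868·0.5612 = 28.147 kPa
Denominator = 19.9·4.5·sin27.5°·cos27.5° = 19.9·4.5·0.4617·0.8870 = 36.678 kPa
FS = 28.147 / 36.678 = 0.767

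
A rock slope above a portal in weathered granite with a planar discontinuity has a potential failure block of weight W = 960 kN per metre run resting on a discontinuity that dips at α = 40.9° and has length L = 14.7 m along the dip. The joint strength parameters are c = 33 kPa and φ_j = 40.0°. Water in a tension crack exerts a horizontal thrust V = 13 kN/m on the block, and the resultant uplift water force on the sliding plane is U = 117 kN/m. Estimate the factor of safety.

Resolving the block weight along and normal to the plane and applying the Mohr–Coulomb strength on the joint:
N' = W cosα − U − V sinα = 960·cos40.9° − 117 − 13·sin40.9° = 600.1 kN/m
Driving force T = W sinα + V cosα = 960·sin40.9° + 13·cos40.9° = 638.4 kN/m
Resisting force R = c·L + N'·tanφ_j = 33·14.7 + 600.1·tan40.0° = 485.1 + 503.6 = 988.7 kN/m
FS = R / T = 988.7 / 638.4 = 1.549

FS = 1.55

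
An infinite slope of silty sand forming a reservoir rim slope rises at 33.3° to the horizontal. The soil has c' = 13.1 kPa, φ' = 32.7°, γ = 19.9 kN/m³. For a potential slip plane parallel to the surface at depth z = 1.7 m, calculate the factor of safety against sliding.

For an infinite slope with a slip plane parallel to the surface (no pore pressure): FS = [c' + γz cos²β tanφ'] / [γz sinβ cosβ].
γz = 19.9·1.7 = 33.83 kN/m²
Numerator = 13.1 + 33.83·cos²33.3°·tan32.7° = 13.1 + 33.83·0.6986·0.6420 = 28.272 kPa
Denominator = 33.83·sin33.3°·cos33.3° = 33.83·0.5490·0.8358 = 15.524 kPa
FS = 28.272 / 15.524 = 1.821

FS = 1.82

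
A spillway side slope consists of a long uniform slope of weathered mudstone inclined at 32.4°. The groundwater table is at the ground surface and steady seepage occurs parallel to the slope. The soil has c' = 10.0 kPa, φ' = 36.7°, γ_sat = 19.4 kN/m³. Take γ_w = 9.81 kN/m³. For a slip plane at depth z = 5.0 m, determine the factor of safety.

FS = 0.81

With seepage parallel to the slope and the water table at the surface, the effective normal stress on the slip plane uses the buoyant unit weight γ' = γ_sat − γ_w while the driving shear stress uses γ_sat:
FS = [c' + γ' z cos²β tanφ'] / [γ_sat z sinβ cosβ]
γ' = 19.4 − 9.81 = 9.59 kN/m³
Numerator = 10.0 + 9.59·5.0·cos²32.4°·tan36.7° = 10.0 + 9.59·5.0·0.7129·0.7454 = 35.479 kPa
Denominator = 19.4·5.0·sin32.4°·cos32.4° = 19.4·5.0·0.5358·0.8443 = 43.884 kPa
FS = 35.479 / 43.884 = 0.808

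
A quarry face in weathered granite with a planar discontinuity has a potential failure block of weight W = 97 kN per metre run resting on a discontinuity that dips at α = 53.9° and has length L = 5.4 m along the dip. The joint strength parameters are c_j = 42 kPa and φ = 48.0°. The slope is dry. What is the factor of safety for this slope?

FS = 3.70

Resolving the block weight along and normal to the plane and applying the Mohr–Coulomb strength on the joint:
N' = W cosα = 97·cos53.9° = 57.2 kN/m
Driving force T = W sinα = 97·sin53.9° = 78.4 kN/m
Resisting force R = c_j·L + N'·tanφ = 42·5.4 + 57.2·tan48.0° = 226.8 + 63.5 = 290.3 kN/m
FS = R / T = 290.3 / 78.4 = 3.704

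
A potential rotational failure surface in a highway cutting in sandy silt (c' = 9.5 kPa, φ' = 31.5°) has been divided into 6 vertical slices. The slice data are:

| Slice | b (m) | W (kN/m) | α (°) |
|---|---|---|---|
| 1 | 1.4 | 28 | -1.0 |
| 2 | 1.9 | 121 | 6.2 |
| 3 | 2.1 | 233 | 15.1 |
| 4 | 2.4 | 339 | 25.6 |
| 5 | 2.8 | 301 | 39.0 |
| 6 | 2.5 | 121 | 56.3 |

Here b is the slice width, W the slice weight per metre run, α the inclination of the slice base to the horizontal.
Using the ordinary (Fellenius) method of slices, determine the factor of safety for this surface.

Ordinary method of slices: FS = Σ[c'·Δl_i + (W_i cosα_i)·tanφ'] / Σ W_i sinα_i, with Δl_i = b_i / cosα_i.
Slice 1: Δl = 1.4/cos(-1.0°) = 1.400 m; N'_1 = 28·cos(-1.0°) = 28.0; c'Δl = 13.30; W sinα = -0.5
Slice 2: Δl = 1.9/cos6.2° = 1.911 m; N'_2 = 121·cos6.2° = 120.3; c'Δl = 18.16; W sinα = 13.1
Slice 3: Δl = 2.1/cos15.1° = 2.175 m; N'_3 = 233·cos15.1° = 225.0; c'Δl = 20.66; W sinα = 60.7
Slice 4: Δl = 2.4/cos25.6° = 2.661 m; N'_4 = 339·cos25.6° = 305.7; c'Δl = 25.28; W sinα = 146.5
Slice 5: Δl = 2.8/cos39.0° = 3.603 m; N'_5 = 301·cos39.0° = 233.9; c'Δl = 34.23; W sinα = 189.4
Slice 6: Δl = 2.5/cos56.3° = 4.506 m; N'_6 = 121·cos56.3° = 67.1; c'Δl = 42.80; W sinα = 100.7
Σc'Δl = 154.4 kN/m; ΣN' = 980.0 kN/m; ΣW sinα = 509.8 kN/m
Resisting = 154.4 + 980.0·tan31.5° = 154.4 + 600.6 = 755.0 kN/m
FS = 755.0 / 509.8 = 1.481

FS = 1.48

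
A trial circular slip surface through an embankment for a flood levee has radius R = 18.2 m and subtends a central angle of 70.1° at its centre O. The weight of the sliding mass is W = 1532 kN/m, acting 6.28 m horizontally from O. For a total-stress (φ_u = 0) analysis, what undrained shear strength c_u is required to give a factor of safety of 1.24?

c_u = 29.4 kPa

FS = c_u·L_a·R / (W·d), so c_u = FS·W·d / (L_a·R).
Arc length L_a = R·θ = 18.2·(70.1°·π/180) = 18.2·1.2235 = 22.27 m
c_u = 1.24·1532·6.28 / (22.27·18.2) = 11930.0 / 405.26 = 29.44 kPa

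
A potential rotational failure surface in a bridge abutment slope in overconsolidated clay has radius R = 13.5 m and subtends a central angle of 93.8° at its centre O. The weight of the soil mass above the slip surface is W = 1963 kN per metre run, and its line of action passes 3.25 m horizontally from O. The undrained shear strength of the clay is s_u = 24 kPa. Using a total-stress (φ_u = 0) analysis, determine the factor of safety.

Taking moments about the centre O, the resisting moment is provided by the undrained shear strength acting along the arc:
Arc length L_a = R·θ = 13.5·(93.8°·π/180) = 13.5·1.6371 = 22.10 m
M_R = s_u·L_a·R = 24·22.10·13.5 = 7160.8 kN·m/m
M_D = W·d = 1963·3.25 = 6379.8 kN·m/m
FS = M_R / M_D = 7160.8 / 6379.8 = 1.122

FS = 1.12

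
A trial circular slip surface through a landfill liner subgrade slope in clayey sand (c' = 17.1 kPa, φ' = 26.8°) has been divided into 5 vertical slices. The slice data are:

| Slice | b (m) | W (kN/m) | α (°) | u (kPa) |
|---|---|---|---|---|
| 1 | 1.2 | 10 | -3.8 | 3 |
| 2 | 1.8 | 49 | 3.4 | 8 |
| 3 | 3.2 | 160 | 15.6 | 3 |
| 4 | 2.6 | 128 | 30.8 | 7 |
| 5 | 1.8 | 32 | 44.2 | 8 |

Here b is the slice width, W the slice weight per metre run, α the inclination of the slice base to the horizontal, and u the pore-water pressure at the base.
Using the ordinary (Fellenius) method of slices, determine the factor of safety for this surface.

Ordinary method of slices: FS = Σ[c'·Δl_i + (W_i cosα_i − u_i·Δl_i)·tanφ'] / Σ W_i sinα_i, with Δl_i = b_i / cosα_i.
Slice 1: Δl = 1.2/cos(-3.8°) = 1.203 m; N'_1 = 10·cos(-3.8°) − 3·1.203 = 6.4; c'Δl = 20.57; W sinα = -0.7
Slice 2: Δl = 1.8/cos3.4° = 1.803 m; N'_2 = 49·cos3.4° − 8·1.803 = 34.5; c'Δl = 30.83; W sinα = 2.9
Slice 3: Δl = 3.2/cos15.6° = 3.322 m; N'_3 = 160·cos15.6° − 3·3.322 = 144.1; c'Δl = 56.81; W sinα = 43.0
Slice 4: Δl = 2.6/cos30.8° = 3.027 m; N'_4 = 128·cos30.8° − 7·3.027 = 88.8; c'Δl = 51.76; W sinα = 65.5
Slice 5: Δl = 1.8/cos44.2° = 2.511 m; N'_5 = 32·cos44.2° − 8·2.511 = 2.9; c'Δl = 42.93; W sinα = 22.3
Σc'Δl = 202.9 kN/m; ΣN' = 276.6 kN/m; ΣW sinα = 133.1 kN/m
Resisting = 202.9 + 276.6·tan26.8° = 202.9 + 139.7 = 342.6 kN/m
FS = 342.6 / 133.1 = 2.574

FS = 2.57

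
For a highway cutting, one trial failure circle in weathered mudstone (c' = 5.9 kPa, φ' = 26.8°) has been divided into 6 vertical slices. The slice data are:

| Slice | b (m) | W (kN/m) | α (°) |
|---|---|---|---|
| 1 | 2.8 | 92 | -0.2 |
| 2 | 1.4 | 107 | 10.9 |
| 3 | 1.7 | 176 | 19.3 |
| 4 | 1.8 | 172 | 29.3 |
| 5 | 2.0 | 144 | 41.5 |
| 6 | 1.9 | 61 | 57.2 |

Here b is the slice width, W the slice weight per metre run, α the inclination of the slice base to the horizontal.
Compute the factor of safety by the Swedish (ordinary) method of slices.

FS = 1.34

Ordinary method of slices: FS = Σ[c'·Δl_i + (W_i cosα_i)·tanφ'] / Σ W_i sinα_i, with Δl_i = b_i / cosα_i.
Slice 1: Δl = 2.8/cos(-0.2°) = 2.800 m; N'_1 = 92·cos(-0.2°) = 92.0; c'Δl = 16.52; W sinα = -0.3
Slice 2: Δl = 1.4/cos10.9° = 1.426 m; N'_2 = 107·cos10.9° = 105.1; c'Δl = 8.41; W sinα = 20.2
Slice 3: Δl = 1.7/cos19.3° = 1.801 m; N'_3 = 176·cos19.3° = 166.1; c'Δl = 10.63; W sinα = 58.2
Slice 4: Δl = 1.8/cos29.3° = 2.064 m; N'_4 = 172·cos29.3° = 150.0; c'Δl = 12.18; W sinα = 84.2
Slice 5: Δl = 2.0/cos41.5° = 2.670 m; N'_5 = 144·cos41.5° = 107.8; c'Δl = 15.76; W sinα = 95.4
Slice 6: Δl = 1.9/cos57.2° = 3.507 m; N'_6 = 61·cos57.2° = 33.0; c'Δl = 20.69; W sinα = 51.3
Σc'Δl = 84.2 kN/m; ΣN' = 654.1 kN/m; ΣW sinα = 308.9 kN/m
Resisting = 84.2 + 654.1·tan26.8° = 84.2 + 330.4 = 414.6 kN/m
FS = 414.6 / 308.9 = 1.342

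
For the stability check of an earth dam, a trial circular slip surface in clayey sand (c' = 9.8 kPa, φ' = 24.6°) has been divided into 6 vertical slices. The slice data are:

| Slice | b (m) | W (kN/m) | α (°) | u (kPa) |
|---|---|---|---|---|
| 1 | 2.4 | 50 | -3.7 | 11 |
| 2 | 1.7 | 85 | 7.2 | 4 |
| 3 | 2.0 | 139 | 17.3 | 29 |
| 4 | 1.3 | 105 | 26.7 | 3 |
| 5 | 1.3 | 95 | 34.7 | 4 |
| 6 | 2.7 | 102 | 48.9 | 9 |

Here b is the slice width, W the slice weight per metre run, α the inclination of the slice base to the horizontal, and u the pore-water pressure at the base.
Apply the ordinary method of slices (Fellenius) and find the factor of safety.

Ordinary method of slices: FS = Σ[c'·Δl_i + (W_i cosα_i − u_i·Δl_i)·tanφ'] / Σ W_i sinα_i, with Δl_i = b_i / cosα_i.
Slice 1: Δl = 2.4/cos(-3.7°) = 2.405 m; N'_1 = 50·cos(-3.7°) − 11·2.405 = 23.4; c'Δl = 23.57; W sinα = -3.2
Slice 2: Δl = 1.7/cos7.2° = 1.714 m; N'_2 = 85·cos7.2° − 4·1.714 = 77.5; c'Δl = 16.79; W sinα = 10.7
Slice 3: Δl = 2.0/cos17.3° = 2.095 m; N'_3 = 139·cos17.3° − 29·2.095 = 72.0; c'Δl = 20.53; W sinα = 41.3
Slice 4: Δl = 1.3/cos26.7° = 1.455 m; N'_4 = 105·cos26.7° − 3·1.455 = 89.4; c'Δl = 14.26; W sinα = 47.2
Slice 5: Δl = 1.3/cos34.7° = 1.581 m; N'_5 = 95·cos34.7° − 4·1.581 = 71.8; c'Δl = 15.50; W sinα = 54.1
Slice 6: Δl = 2.7/cos48.9° = 4.107 m; N'_6 = 102·cos48.9° − 9·4.107 = 30.1; c'Δl = 40.25; W sinα = 76.9
Σc'Δl = 130.9 kN/m; ΣN' = 364.2 kN/m; ΣW sinα = 226.9 kN/m
Resisting = 130.9 + 364.2·tan24.6° = 130.9 + 166.7 = 297.6 kN/m
FS = 297.6 / 226.9 = 1.312

FS = 1.31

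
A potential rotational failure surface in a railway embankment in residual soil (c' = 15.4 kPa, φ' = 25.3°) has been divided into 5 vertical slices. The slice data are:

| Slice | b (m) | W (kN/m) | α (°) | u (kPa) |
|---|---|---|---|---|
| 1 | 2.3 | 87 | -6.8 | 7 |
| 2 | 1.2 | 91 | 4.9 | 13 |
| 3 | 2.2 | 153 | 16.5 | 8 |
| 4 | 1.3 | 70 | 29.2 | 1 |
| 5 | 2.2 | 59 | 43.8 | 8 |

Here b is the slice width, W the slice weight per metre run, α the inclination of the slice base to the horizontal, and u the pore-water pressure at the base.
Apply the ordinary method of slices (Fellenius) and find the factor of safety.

FS = 2.81

Ordinary method of slices: FS = Σ[c'·Δl_i + (W_i cosα_i − u_i·Δl_i)·tanφ'] / Σ W_i sinα_i, with Δl_i = b_i / cosα_i.
Slice 1: Δl = 2.3/cos(-6.8°) = 2.316 m; N'_1 = 87·cos(-6.8°) − 7·2.316 = 70.2; c'Δl = 35.67; W sinα = -10.3
Slice 2: Δl = 1.2/cos4.9° = 1.204 m; N'_2 = 91·cos4.9° − 13·1.204 = 75.0; c'Δl = 18.55; W sinα = 7.8
Slice 3: Δl = 2.2/cos16.5° = 2.294 m; N'_3 = 153·cos16.5° − 8·2.294 = 128.3; c'Δl = 35.34; W sinα = 43.5
Slice 4: Δl = 1.3/cos29.2° = 1.489 m; N'_4 = 70·cos29.2° − 1·1.489 = 59.6; c'Δl = 22.93; W sinα = 34.2
Slice 5: Δl = 2.2/cos43.8° = 3.048 m; N'_5 = 59·cos43.8° − 8·3.048 = 18.2; c'Δl = 46.94; W sinα = 40.8
Σc'Δl = 159.4 kN/m; ΣN' = 351.3 kN/m; ΣW sinα = 115.9 kN/m
Resisting = 159.4 + 351.3·tan25.3° = 159.4 + 166.1 = 325.5 kN/m
FS = 325.5 / 115.9 = 2.808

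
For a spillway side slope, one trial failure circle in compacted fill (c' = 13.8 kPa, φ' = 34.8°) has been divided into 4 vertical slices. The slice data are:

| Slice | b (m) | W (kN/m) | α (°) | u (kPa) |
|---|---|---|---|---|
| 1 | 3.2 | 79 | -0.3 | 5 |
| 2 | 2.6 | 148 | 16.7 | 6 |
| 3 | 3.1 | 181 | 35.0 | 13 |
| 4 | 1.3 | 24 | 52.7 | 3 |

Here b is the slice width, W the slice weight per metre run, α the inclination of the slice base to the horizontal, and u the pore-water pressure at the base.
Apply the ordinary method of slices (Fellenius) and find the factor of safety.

Ordinary method of slices: FS = Σ[c'·Δl_i + (W_i cosα_i − u_i·Δl_i)·tanφ'] / Σ W_i sinα_i, with Δl_i = b_i / cosα_i.
Slice 1: Δl = 3.2/cos(-0.3°) = 3.200 m; N'_1 = 79·cos(-0.3°) − 5·3.200 = 63.0; c'Δl = 44.16; W sinα = -0.4
Slice 2: Δl = 2.6/cos16.7° = 2.714 m; N'_2 = 148·cos16.7° − 6·2.714 = 125.5; c'Δl = 37.46; W sinα = 42.5
Slice 3: Δl = 3.1/cos35.0° = 3.784 m; N'_3 = 181·cos35.0° − 13·3.784 = 99.1; c'Δl = 52.22; W sinα = 103.8
Slice 4: Δl = 1.3/cos52.7° = 2.145 m; N'_4 = 24·cos52.7° − 3·2.145 = 8.1; c'Δl = 29.60; W sinα = 19.1
Σc'Δl = 163.4 kN/m; ΣN' = 295.6 kN/m; ΣW sinα = 165.0 kN/m
Resisting = 163.4 + 295.6·tan34.8° = 163.4 + 205.5 = 368.9 kN/m
FS = 368.9 / 165.0 = 2.236

FS = 2.24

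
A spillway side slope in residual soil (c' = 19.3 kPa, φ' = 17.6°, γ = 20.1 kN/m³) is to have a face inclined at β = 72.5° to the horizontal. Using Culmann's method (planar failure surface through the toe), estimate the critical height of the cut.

H_c = 8.22 m

Culmann's analysis gives the critical failure plane at α_cr = (β + φ')/2 = (72.5 + 17.6)/2 = 45.0°, and the critical height
H_c = (4c'/γ) · sinβ cosφ' / [1 − cos(β − φ')]
    = (4·19.3/20.1) · sin72.5°·cos17.6° / [1 − cos(54.9°)]
    = 3.841 · 0.9537·0.9532 / [1 − 0.5750]
    = 3.841 · 0.9091 / 0.4250
    = 8.22 m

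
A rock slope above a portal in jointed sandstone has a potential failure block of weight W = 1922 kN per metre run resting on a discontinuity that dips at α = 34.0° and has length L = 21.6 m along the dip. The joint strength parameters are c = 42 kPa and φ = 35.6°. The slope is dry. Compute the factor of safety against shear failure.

Resolving the block weight along and normal to the plane and applying the Mohr–Coulomb strength on the joint:
N' = W cosα = 1922·cos34.0° = 1593.4 kN/m
Driving force T = W sinα = 1922·sin34.0° = 1074.8 kN/m
Resisting force R = c·L + N'·tanφ = 42·21.6 + 1593.4·tan35.6° = 907.2 + 1140.8 = 2048.0 kN/m
FS = R / T = 2048.0 / 1074.8 = 1.905

FS = 1.91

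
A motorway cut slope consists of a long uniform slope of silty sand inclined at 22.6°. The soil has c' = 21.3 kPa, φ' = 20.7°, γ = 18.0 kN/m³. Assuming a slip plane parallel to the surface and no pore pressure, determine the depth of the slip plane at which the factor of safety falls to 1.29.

z = 8.73 m

Setting FS = 1.29 in FS = [c' + γz cos²β tanφ'] / [γz sinβ cosβ] and solving for z:
z = c' / [γ cosβ (FS·sinβ − cosβ·tanφ')]
  = 21.3 / [18.0·cos22.6°·(1.29·sin22.6° − cos22.6°·tan20.7°)]
  = 21.3 / [18.0·0.9232·(1.29·0.3843 − 0.9232·0.3779)]
  = 21.3 / 2.4410 = 8.726 m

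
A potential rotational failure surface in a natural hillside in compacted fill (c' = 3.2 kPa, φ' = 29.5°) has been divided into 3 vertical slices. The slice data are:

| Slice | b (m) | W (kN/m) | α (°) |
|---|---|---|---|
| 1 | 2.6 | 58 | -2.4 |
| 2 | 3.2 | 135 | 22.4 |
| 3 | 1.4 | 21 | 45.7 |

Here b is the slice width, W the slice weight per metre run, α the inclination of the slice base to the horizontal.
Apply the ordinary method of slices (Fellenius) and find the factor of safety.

FS = 2.15

Ordinary method of slices: FS = Σ[c'·Δl_i + (W_i cosα_i)·tanφ'] / Σ W_i sinα_i, with Δl_i = b_i / cosα_i.
Slice 1: Δl = 2.6/cos(-2.4°) = 2.602 m; N'_1 = 58·cos(-2.4°) = 57.9; c'Δl = 8.33; W sinα = -2.4
Slice 2: Δl = 3.2/cos22.4° = 3.461 m; N'_2 = 135·cos22.4° = 124.8; c'Δl = 11.08; W sinα = 51.4
Slice 3: Δl = 1.4/cos45.7° = 2.005 m; N'_3 = 21·cos45.7° = 14.7; c'Δl = 6.41; W sinα = 15.0
Σc'Δl = 25.8 kN/m; ΣN' = 197.4 kN/m; ΣW sinα = 64.0 kN/m
Resisting = 25.8 + 197.4·tan29.5° = 25.8 + 111.7 = 137.5 kN/m
FS = 137.5 / 64.0 = 2.147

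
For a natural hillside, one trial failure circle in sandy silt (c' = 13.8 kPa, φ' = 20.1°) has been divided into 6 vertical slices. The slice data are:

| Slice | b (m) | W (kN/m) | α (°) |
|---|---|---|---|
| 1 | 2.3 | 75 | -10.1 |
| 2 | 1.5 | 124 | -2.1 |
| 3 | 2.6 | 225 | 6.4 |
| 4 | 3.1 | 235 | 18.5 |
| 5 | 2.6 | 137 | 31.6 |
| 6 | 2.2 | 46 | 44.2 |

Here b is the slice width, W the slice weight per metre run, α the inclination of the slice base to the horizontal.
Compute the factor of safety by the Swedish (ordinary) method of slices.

FS = 2.74

Ordinary method of slices: FS = Σ[c'·Δl_i + (W_i cosα_i)·tanφ'] / Σ W_i sinα_i, with Δl_i = b_i / cosα_i.
Slice 1: Δl = 2.3/cos(-10.1°) = 2.336 m; N'_1 = 75·cos(-10.1°) = 73.8; c'Δl = 32.24; W sinα = -13.2
Slice 2: Δl = 1.5/cos(-2.1°) = 1.501 m; N'_2 = 124·cos(-2.1°) = 123.9; c'Δl = 20.71; W sinα = -4.5
Slice 3: Δl = 2.6/cos6.4° = 2.616 m; N'_3 = 225·cos6.4° = 223.6; c'Δl = 36.11; W sinα = 25.1
Slice 4: Δl = 3.1/cos18.5° = 3.269 m; N'_4 = 235·cos18.5° = 222.9; c'Δl = 45.11; W sinα = 74.6
Slice 5: Δl = 2.6/cos31.6° = 3.053 m; N'_5 = 137·cos31.6° = 116.7; c'Δl = 42.13; W sinα = 71.8
Slice 6: Δl = 2.2/cos44.2° = 3.069 m; N'_6 = 46·cos44.2° = 33.0; c'Δl = 42.35; W sinα = 32.1
Σc'Δl = 218.6 kN/m; ΣN' = 793.9 kN/m; ΣW sinα = 185.8 kN/m
Resisting = 218.6 + 793.9·tan20.1° = 218.6 + 290.5 = 509.2 kN/m
FS = 509.2 / 185.8 = 2.740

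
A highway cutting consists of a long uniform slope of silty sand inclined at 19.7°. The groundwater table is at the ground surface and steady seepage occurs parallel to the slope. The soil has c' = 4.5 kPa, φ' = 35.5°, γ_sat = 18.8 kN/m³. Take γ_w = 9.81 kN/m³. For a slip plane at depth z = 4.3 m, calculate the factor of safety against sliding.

FS = 1.13

With seepage parallel to the slope and the water table at the surface, the effective normal stress on the slip plane uses the buoyant unit weight γ' = γ_sat − γ_w while the driving shear stress uses γ_sat:
FS = [c' + γ' z cos²β tanφ'] / [γ_sat z sinβ cosβ]
γ' = 18.8 − 9.81 = 8.99 kN/m³
Numerator = 4.5 + 8.99·4.3·cos²19.7°·tan35.5° = 4.5 + 8.99·4.3·0.8864·0.7133 = 28.940 kPa
Denominator = 18.8·4.3·sin19.7°·cos19.7° = 18.8·4.3·0.3371·0.9415 = 25.656 kPa
FS = 28.940 / 25.656 = 1.128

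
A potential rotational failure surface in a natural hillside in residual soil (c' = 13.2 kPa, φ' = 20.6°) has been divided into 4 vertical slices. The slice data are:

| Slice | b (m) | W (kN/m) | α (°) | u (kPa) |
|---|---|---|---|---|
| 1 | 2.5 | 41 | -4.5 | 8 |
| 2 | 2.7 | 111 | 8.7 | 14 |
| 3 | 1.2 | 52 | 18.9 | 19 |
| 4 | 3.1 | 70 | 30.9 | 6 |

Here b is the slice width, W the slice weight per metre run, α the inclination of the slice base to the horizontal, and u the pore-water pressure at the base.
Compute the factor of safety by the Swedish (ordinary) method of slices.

FS = 2.90

Ordinary method of slices: FS = Σ[c'·Δl_i + (W_i cosα_i − u_i·Δl_i)·tanφ'] / Σ W_i sinα_i, with Δl_i = b_i / cosα_i.
Slice 1: Δl = 2.5/cos(-4.5°) = 2.508 m; N'_1 = 41·cos(-4.5°) − 8·2.508 = 20.8; c'Δl = 33.10; W sinα = -3.2
Slice 2: Δl = 2.7/cos8.7° = 2.731 m; N'_2 = 111·cos8.7° − 14·2.731 = 71.5; c'Δl = 36.05; W sinα = 16.8
Slice 3: Δl = 1.2/cos18.9° = 1.268 m; N'_3 = 52·cos18.9° − 19·1.268 = 25.1; c'Δl = 16.74; W sinα = 16.8
Slice 4: Δl = 3.1/cos30.9° = 3.613 m; N'_4 = 70·cos30.9° − 6·3.613 = 38.4; c'Δl = 47.69; W sinα = 35.9
Σc'Δl = 133.6 kN/m; ΣN' = 155.8 kN/m; ΣW sinα = 66.4 kN/m
Resisting = 133.6 + 155.8·tan20.6° = 133.6 + 58.6 = 192.1 kN/m
FS = 192.1 / 66.4 = 2.895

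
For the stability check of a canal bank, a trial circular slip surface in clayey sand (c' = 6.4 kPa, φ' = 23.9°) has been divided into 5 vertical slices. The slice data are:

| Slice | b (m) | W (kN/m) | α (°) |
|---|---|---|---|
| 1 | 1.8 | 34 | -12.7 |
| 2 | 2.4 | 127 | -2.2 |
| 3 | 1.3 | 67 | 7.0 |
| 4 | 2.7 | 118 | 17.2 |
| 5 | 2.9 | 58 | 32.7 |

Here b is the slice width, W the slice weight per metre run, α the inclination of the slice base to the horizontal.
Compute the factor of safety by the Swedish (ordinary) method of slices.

FS = 3.99

Ordinary method of slices: FS = Σ[c'·Δl_i + (W_i cosα_i)·tanφ'] / Σ W_i sinα_i, with Δl_i = b_i / cosα_i.
Slice 1: Δl = 1.8/cos(-12.7°) = 1.845 m; N'_1 = 34·cos(-12.7°) = 33.2; c'Δl = 11.81; W sinα = -7.5
Slice 2: Δl = 2.4/cos(-2.2°) = 2.402 m; N'_2 = 127·cos(-2.2°) = 126.9; c'Δl = 15.37; W sinα = -4.9
Slice 3: Δl = 1.3/cos7.0° = 1.310 m; N'_3 = 67·cos7.0° = 66.5; c'Δl = 8.38; W sinα = 8.2
Slice 4: Δl = 2.7/cos17.2° = 2.826 m; N'_4 = 118·cos17.2° = 112.7; c'Δl = 18.09; W sinα = 34.9
Slice 5: Δl = 2.9/cos32.7° = 3.446 m; N'_5 = 58·cos32.7° = 48.8; c'Δl = 22.06; W sinα = 31.3
Σc'Δl = 75.7 kN/m; ΣN' = 388.1 kN/m; ΣW sinα = 62.0 kN/m
Resisting = 75.7 + 388.1·tan23.9° = 75.7 + 172.0 = 247.7 kN/m
FS = 247.7 / 62.0 = 3.992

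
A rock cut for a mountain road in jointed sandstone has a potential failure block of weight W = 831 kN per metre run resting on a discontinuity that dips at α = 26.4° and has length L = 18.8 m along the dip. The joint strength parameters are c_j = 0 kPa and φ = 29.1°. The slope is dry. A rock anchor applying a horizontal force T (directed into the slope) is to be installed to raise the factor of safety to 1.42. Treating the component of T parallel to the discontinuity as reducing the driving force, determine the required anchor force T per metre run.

Resolving forces along and normal to the sliding plane, with the horizontal anchor force T adding T·sinα to the effective normal force and T·cosα acting up the plane against the driving force:
FS = [c_jL + (W cosα + T sinα) tanφ] / [W sinα − T cosα]
Without the anchor: N' = 744.3 kN/m, driving T_d = 369.5 kN/m, resisting R = 0·18.8 + 744.3·tan29.1° = 414.3 kN/m, FS = 1.12.
Setting FS = 1.42 and solving for T:
1.42·(369.5 − T cos26.4°) = 414.3 + T sin26.4°·tan29.1°
T·(sin26.4°·tan29.1° + 1.42·cos26.4°) = 1.42·369.5 − 414.3
T·(0.4446·0.5566 + 1.42·0.8957) = 524.7 − 414.3 = 110.4
T·1.5194 = 110.4
T = 72.7 kN/m

T = 73 kN/m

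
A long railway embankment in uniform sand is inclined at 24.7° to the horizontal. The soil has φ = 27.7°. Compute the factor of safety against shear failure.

For a dry cohesionless infinite slope the factor of safety is FS = tanφ / tanβ.
FS = tan27.7° / tan24.7° = 0.5250 / 0.4599 = 1.141

FS = 1.14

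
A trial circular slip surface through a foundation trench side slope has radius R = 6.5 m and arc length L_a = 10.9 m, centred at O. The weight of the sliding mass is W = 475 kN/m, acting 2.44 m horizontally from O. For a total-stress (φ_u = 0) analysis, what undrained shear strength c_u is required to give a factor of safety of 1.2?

c_u = 19.6 kPa

FS = c_u·L_a·R / (W·d), so c_u = FS·W·d / (L_a·R).
c_u = 1.2·475·2.44 / (10.90·6.5) = 1390.8 / 70.85 = 19.63 kPa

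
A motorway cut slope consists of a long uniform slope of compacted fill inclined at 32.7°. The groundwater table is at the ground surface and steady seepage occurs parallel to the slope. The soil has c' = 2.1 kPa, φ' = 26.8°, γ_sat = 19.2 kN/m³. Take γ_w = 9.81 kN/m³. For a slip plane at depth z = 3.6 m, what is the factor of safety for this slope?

With seepage parallel to the slope and the water table at the surface, the effective normal stress on the slip plane uses the buoyant unit weight γ' = γ_sat − γ_w while the driving shear stress uses γ_sat:
FS = [c' + γ' z cos²β tanφ'] / [γ_sat z sinβ cosβ]
γ' = 19.2 − 9.81 = 9.39 kN/m³
Numerator = 2.1 + 9.39·3.6·cos²32.7°·tan26.8° = 2.1 + 9.39·3.6·0.7081·0.5051 = 14.192 kPa
Denominator = 19.2·3.6·sin32.7°·cos32.7° = 19.2·3.6·0.5402·0.8415 = 31.423 kPa
FS = 14.192 / 31.423 = 0.452

FS = 0.45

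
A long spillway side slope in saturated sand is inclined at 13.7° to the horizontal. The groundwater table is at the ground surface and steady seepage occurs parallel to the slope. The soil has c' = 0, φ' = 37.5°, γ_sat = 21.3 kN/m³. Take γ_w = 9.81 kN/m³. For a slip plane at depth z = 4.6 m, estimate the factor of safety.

With seepage parallel to the slope and the water table at the surface, the effective normal stress on the slip plane uses the buoyant unit weight γ' = γ_sat − γ_w while the driving shear stress uses γ_sat:
FS = [c' + γ' z cos²β tanφ'] / [γ_sat z sinβ cosβ]
(For c' = 0 this reduces to FS = (γ'/γ_sat)·tanφ'/tanβ.)
γ' = 21.3 − 9.81 = 11.49 kN/m³
Numerator = 0.0 + 11.49·4.6·cos²13.7°·tan37.5° = 0.0 + 11.49·4.6·0.9439·0.7673 = 38.281 kPa
Denominator = 21.3·4.6·sin13.7°·cos13.7° = 21.3·4.6·0.2368·0.9715 = 22.545 kPa
FS = 38.281 / 22.545 = 1.698

FS = 1.70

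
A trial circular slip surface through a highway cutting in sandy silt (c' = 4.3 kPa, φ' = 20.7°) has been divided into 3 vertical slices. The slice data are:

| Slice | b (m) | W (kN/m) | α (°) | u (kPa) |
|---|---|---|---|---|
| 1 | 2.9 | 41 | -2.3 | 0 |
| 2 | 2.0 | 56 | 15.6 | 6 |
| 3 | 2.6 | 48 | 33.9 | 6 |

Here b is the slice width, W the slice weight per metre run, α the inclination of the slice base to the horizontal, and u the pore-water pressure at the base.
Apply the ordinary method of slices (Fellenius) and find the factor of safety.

FS = 1.84

Ordinary method of slices: FS = Σ[c'·Δl_i + (W_i cosα_i − u_i·Δl_i)·tanφ'] / Σ W_i sinα_i, with Δl_i = b_i / cosα_i.
Slice 1: Δl = 2.9/cos(-2.3°) = 2.902 m; N'_1 = 41·cos(-2.3°) − 0·2.902 = 41.0; c'Δl = 12.48; W sinα = -1.6
Slice 2: Δl = 2.0/cos15.6° = 2.076 m; N'_2 = 56·cos15.6° − 6·2.076 = 41.5; c'Δl = 8.93; W sinα = 15.1
Slice 3: Δl = 2.6/cos33.9° = 3.132 m; N'_3 = 48·cos33.9° − 6·3.132 = 21.0; c'Δl = 13.47; W sinα = 26.8
Σc'Δl = 34.9 kN/m; ΣN' = 103.5 kN/m; ΣW sinα = 40.2 kN/m
Resisting = 34.9 + 103.5·tan20.7° = 34.9 + 39.1 = 74.0 kN/m
FS = 74.0 / 40.2 = 1.841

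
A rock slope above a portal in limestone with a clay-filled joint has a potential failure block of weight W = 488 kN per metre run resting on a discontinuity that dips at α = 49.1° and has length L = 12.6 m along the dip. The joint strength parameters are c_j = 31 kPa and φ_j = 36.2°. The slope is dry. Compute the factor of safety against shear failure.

FS = 1.69

Resolving the block weight along and normal to the plane and applying the Mohr–Coulomb strength on the joint:
N' = W cosα = 488·cos49.1° = 319.5 kN/m
Driving force T = W sinα = 488·sin49.1° = 368.9 kN/m
Resisting force R = c_j·L + N'·tanφ_j = 31·12.6 + 319.5·tan36.2° = 390.6 + 233.8 = 624.4 kN/m
FS = R / T = 624.4 / 368.9 = 1.693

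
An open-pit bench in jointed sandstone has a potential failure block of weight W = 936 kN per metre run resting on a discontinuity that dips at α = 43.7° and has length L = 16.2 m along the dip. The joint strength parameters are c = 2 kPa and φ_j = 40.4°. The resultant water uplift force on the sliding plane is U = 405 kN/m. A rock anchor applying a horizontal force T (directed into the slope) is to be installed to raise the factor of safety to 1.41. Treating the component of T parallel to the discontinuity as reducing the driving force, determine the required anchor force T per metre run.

Resolving forces along and normal to the sliding plane, with the horizontal anchor force T adding T·sinα to the effective normal force and T·cosα acting up the plane against the driving force:
FS = [cL + (W cosα − U + T sinα) tanφ_j] / [W sinα − T cosα]
Without the anchor: N' = 271.7 kN/m, driving T_d = 646.7 kN/m, resisting R = 2·16.2 + 271.7·tan40.4° = 263.6 kN/m, FS = 0.41.
Setting FS = 1.41 and solving for T:
1.41·(646.7 − T cos43.7°) = 263.6 + T sin43.7°·tan40.4°
T·(sin43.7°·tan40.4° + 1.41·cos43.7°) = 1.41·646.7 − 263.6
T·(0.6909·0.8511 + 1.41·0.7230) = 911.8 − 263.6 = 648.2
T·1.6074 = 648.2
T = 403.2 kN/m

T = 403 kN/m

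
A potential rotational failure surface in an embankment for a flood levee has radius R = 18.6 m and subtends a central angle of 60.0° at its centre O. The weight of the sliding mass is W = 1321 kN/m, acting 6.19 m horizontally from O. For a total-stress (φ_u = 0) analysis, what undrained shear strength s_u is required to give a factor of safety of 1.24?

s_u = 28.0 kPa

FS = s_u·L_a·R / (W·d), so s_u = FS·W·d / (L_a·R).
Arc length L_a = R·θ = 18.6·(60.0°·π/180) = 18.6·1.0472 = 19.48 m
s_u = 1.24·1321·6.19 / (19.48·18.6) = 10139.5 / 362.29 = 27.99 kPa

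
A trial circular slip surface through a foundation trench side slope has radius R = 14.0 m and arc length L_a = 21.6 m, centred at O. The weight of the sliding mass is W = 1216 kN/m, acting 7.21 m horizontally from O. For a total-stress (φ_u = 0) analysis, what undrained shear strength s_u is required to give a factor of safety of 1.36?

FS = s_u·L_a·R / (W·d), so s_u = FS·W·d / (L_a·R).
s_u = 1.36·1216·7.21 / (21.60·14.0) = 11923.6 / 302.40 = 39.43 kPa

s_u = 39.4 kPa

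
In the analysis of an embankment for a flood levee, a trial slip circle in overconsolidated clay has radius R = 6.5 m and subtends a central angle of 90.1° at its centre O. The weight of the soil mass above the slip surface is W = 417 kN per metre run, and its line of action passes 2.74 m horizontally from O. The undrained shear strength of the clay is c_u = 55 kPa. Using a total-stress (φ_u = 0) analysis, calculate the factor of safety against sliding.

Taking moments about the centre O, the resisting moment is provided by the undrained shear strength acting along the arc:
Arc length L_a = R·θ = 6.5·(90.1°·π/180) = 6.5·1.5725 = 10.22 m
M_R = c_u·L_a·R = 55·10.22·6.5 = 3654.2 kN·m/m
M_D = W·d = 417·2.74 = 1142.6 kN·m/m
FS = M_R / M_D = 3654.2 / 1142.6 = 3.198

FS = 3.20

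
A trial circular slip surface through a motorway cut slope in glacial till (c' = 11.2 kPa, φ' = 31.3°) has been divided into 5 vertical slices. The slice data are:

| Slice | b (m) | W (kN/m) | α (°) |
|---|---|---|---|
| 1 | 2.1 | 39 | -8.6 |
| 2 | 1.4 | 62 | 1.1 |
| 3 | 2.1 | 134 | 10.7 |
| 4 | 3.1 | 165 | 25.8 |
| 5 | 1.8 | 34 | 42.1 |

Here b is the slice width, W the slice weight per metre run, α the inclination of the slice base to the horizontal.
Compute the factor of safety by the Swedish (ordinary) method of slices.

Ordinary method of slices: FS = Σ[c'·Δl_i + (W_i cosα_i)·tanφ'] / Σ W_i sinα_i, with Δl_i = b_i / cosα_i.
Slice 1: Δl = 2.1/cos(-8.6°) = 2.124 m; N'_1 = 39·cos(-8.6°) = 38.6; c'Δl = 23.79; W sinα = -5.8
Slice 2: Δl = 1.4/cos1.1° = 1.400 m; N'_2 = 62·cos1.1° = 62.0; c'Δl = 15.68; W sinα = 1.2
Slice 3: Δl = 2.1/cos10.7° = 2.137 m; N'_3 = 134·cos10.7° = 131.7; c'Δl = 23.94; W sinα = 24.9
Slice 4: Δl = 3.1/cos25.8° = 3.443 m; N'_4 = 165·cos25.8° = 148.6; c'Δl = 38.56; W sinα = 71.8
Slice 5: Δl = 1.8/cos42.1° = 2.426 m; N'_5 = 34·cos42.1° = 25.2; c'Δl = 27.17; W sinα = 22.8
Σc'Δl = 129.1 kN/m; ΣN' = 406.0 kN/m; ΣW sinα = 114.8 kN/m
Resisting = 129.1 + 406.0·tan31.3° = 129.1 + 246.9 = 376.0 kN/m
FS = 376.0 / 114.8 = 3.274

FS = 3.27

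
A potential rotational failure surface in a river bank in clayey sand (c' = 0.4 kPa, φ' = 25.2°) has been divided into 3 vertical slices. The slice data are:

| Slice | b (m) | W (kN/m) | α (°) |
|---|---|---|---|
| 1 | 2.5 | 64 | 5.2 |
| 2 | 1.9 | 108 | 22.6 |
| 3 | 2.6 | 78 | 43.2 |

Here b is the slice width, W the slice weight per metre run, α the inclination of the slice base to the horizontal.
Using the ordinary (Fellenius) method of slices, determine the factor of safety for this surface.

FS = 1.06

Ordinary method of slices: FS = Σ[c'·Δl_i + (W_i cosα_i)·tanφ'] / Σ W_i sinα_i, with Δl_i = b_i / cosα_i.
Slice 1: Δl = 2.5/cos5.2° = 2.510 m; N'_1 = 64·cos5.2° = 63.7; c'Δl = 1.00; W sinα = 5.8
Slice 2: Δl = 1.9/cos22.6° = 2.058 m; N'_2 = 108·cos22.6° = 99.7; c'Δl = 0.82; W sinα = 41.5
Slice 3: Δl = 2.6/cos43.2° = 3.567 m; N'_3 = 78·cos43.2° = 56.9; c'Δl = 1.43; W sinα = 53.4
Σc'Δl = 3.3 kN/m; ΣN' = 220.3 kN/m; ΣW sinα = 100.7 kN/m
Resisting = 3.3 + 220.3·tan25.2° = 3.3 + 103.7 = 106.9 kN/m
FS = 106.9 / 100.7 = 1.062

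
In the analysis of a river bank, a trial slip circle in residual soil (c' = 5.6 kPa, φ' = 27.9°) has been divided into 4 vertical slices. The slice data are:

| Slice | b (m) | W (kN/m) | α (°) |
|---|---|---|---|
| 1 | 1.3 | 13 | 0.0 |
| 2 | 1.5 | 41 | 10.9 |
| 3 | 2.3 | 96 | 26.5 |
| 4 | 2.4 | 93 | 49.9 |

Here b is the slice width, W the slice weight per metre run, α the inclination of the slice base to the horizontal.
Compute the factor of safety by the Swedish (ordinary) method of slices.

FS = 1.29

Ordinary method of slices: FS = Σ[c'·Δl_i + (W_i cosα_i)·tanφ'] / Σ W_i sinα_i, with Δl_i = b_i / cosα_i.
Slice 1: Δl = 1.3/cos0.0° = 1.300 m; N'_1 = 13·cos0.0° = 13.0; c'Δl = 7.28; W sinα = 0.0
Slice 2: Δl = 1.5/cos10.9° = 1.528 m; N'_2 = 41·cos10.9° = 40.3; c'Δl = 8.55; W sinα = 7.8
Slice 3: Δl = 2.3/cos26.5° = 2.570 m; N'_3 = 96·cos26.5° = 85.9; c'Δl = 14.39; W sinα = 42.8
Slice 4: Δl = 2.4/cos49.9° = 3.726 m; N'_4 = 93·cos49.9° = 59.9; c'Δl = 20.87; W sinα = 71.1
Σc'Δl = 51.1 kN/m; ΣN' = 199.1 kN/m; ΣW sinα = 121.7 kN/m
Resisting = 51.1 + 199.1·tan27.9° = 51.1 + 105.4 = 156.5 kN/m
FS = 156.5 / 121.7 = 1.286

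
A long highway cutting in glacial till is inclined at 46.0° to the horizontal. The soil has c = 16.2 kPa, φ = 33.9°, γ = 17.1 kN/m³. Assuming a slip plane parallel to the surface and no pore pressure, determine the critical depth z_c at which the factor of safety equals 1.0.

Setting FS = 1.00 in FS = [c + γz cos²β tanφ] / [γz sinβ cosβ] and solving for z:
z = c / [γ cosβ (FS·sinβ − cosβ·tanφ)]
  = 16.2 / [17.1·cos46.0°·(1.00·sin46.0° − cos46.0°·tan33.9°)]
  = 16.2 / [17.1·0.6947·(1.00·0.7193 − 0.6947·0.6720)]
  = 16.2 / 2.9999 = 5.400 m

z_c = 5.40 m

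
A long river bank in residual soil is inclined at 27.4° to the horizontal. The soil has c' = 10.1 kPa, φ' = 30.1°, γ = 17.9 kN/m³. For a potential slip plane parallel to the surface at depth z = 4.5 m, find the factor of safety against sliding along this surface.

For an infinite slope with a slip plane parallel to the surface (no pore pressure): FS = [c' + γz cos²β tanφ'] / [γz sinβ cosβ].
γz = 17.9·4.5 = 80.55 kN/m²
Numerator = 10.1 + 80.55·cos²27.4°·tan30.1° = 10.1 + 80.55·0.7882·0.5797 = 46.904 kPa
Denominator = 80.55·sin27.4°·cos27.4° = 80.55·0.4602·0.8878 = 32.911 kPa
FS = 46.904 / 32.911 = 1.425

FS = 1.43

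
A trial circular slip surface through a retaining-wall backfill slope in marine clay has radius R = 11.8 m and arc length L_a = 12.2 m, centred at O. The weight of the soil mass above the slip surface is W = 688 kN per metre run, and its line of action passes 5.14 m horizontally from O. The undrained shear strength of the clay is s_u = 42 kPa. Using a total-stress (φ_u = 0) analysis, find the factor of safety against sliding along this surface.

FS = 1.71

Taking moments about the centre O, the resisting moment is provided by the undrained shear strength acting along the arc:
M_R = s_u·L_a·R = 42·12.20·11.8 = 6046.3 kN·m/m
M_D = W·d = 688·5.14 = 3536.3 kN·m/m
FS = M_R / M_D = 6046.3 / 3536.3 = 1.710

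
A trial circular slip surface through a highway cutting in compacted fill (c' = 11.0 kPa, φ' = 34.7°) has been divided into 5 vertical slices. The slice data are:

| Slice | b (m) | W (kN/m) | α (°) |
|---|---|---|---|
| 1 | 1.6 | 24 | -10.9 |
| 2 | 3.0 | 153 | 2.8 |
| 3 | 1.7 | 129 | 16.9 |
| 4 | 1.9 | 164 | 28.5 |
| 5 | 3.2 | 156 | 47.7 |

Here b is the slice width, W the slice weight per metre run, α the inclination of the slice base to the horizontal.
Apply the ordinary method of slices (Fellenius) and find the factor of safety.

Ordinary method of slices: FS = Σ[c'·Δl_i + (W_i cosα_i)·tanφ'] / Σ W_i sinα_i, with Δl_i = b_i / cosα_i.
Slice 1: Δl = 1.6/cos(-10.9°) = 1.629 m; N'_1 = 24·cos(-10.9°) = 23.6; c'Δl = 17.92; W sinα = -4.5
Slice 2: Δl = 3.0/cos2.8° = 3.004 m; N'_2 = 153·cos2.8° = 152.8; c'Δl = 33.04; W sinα = 7.5
Slice 3: Δl = 1.7/cos16.9° = 1.777 m; N'_3 = 129·cos16.9° = 123.4; c'Δl = 19.54; W sinα = 37.5
Slice 4: Δl = 1.9/cos28.5° = 2.162 m; N'_4 = 164·cos28.5° = 144.1; c'Δl = 23.78; W sinα = 78.3
Slice 5: Δl = 3.2/cos47.7° = 4.755 m; N'_5 = 156·cos47.7° = 105.0; c'Δl = 52.30; W sinα = 115.4
Σc'Δl = 146.6 kN/m; ΣN' = 548.9 kN/m; ΣW sinα = 234.1 kN/m
Resisting = 146.6 + 548.9·tan34.7° = 146.6 + 380.1 = 526.7 kN/m
FS = 526.7 / 234.1 = 2.250

FS = 2.25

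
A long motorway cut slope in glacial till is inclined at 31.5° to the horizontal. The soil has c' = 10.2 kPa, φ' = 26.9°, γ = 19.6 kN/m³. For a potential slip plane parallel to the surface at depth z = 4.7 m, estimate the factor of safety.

FS = 1.08

For an infinite slope with a slip plane parallel to the surface (no pore pressure): FS = [c' + γz cos²β tanφ'] / [γz sinβ cosβ].
γz = 19.6·4.7 = 92.12 kN/m²
Numerator = 10.2 + 92.12·cos²31.5°·tan26.9° = 10.2 + 92.12·0.7270·0.5073 = 44.176 kPa
Denominator = 92.12·sin31.5°·cos31.5° = 92.12·0.5225·0.8526 = 41.040 kPa
FS = 44.176 / 41.040 = 1.076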